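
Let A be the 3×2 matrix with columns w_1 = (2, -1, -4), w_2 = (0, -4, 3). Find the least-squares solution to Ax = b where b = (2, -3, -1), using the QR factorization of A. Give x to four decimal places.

q_1 = w_1/‖w_1‖ = (2, -1, -4)/4.5826 = (0.4364, -0.2182, -0.8729).
r_{12} = q_1·w_2 = -1.7457.
u_2 = w_2 + 1.7457·q_1 = (0.7619, -4.3810, 1.4762).
‖u_2‖ = 4.6853, so q_2 = (0.1626, -0.9350, 0.3151).
Qᵀb = (2.4004, 2.8153).
Back-substitute: x_2 = 2.8153/4.6853 = 0.6009.
x_1 = (2.4004 + 1.7457·0.6009)/4.5826 = 0.7527.

x = (0.7527, 0.6009)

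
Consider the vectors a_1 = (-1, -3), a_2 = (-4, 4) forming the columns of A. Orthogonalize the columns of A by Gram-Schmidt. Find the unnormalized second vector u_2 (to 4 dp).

u_2 = (-4.8000, 1.6000)

a_1 = (-1, -3); ‖a_1‖ = 3.1623, so q_1 = (-0.3162, -0.9487).
q_1·a_2 = (-0.3162)·(-4) + (-0.9487)·4 = -2.5298.
u_2 = a_2 + 2.5298·q_1 = (-4.8000, 1.6000).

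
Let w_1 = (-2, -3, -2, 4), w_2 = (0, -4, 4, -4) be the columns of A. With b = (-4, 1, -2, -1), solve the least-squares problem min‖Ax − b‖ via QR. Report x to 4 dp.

x = (0.1000, -0.1417)

e_1 = w_1/‖w_1‖ = (-2, -3, -2, 4)/5.7446 = (-0.3482, -0.5222, -0.3482, 0.6963).
r_{12} = e_1·w_2 = -2.0889.
u_2 = w_2 + 2.0889·e_1 = (-0.7273, -5.0909, 3.2727, -2.5455).
‖u_2‖ = 6.6058, so e_2 = (-0.1101, -0.7707, 0.4954, -0.3853).
Qᵀb = (0.8704, -0.9358).
Back-substitute: x_2 = -0.9358/6.6058 = -0.1417.
x_1 = (0.8704 + 2.0889·(-0.1417))/5.7446 = 0.1000.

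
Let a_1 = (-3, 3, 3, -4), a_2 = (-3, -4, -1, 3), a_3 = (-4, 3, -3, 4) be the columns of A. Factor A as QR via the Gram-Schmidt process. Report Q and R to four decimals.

Q = [[-0.4575, -0.8121, -0.3370], [0.4575, -0.5236, 0.7018], [0.4575, 0.0488, -0.4330], [-0.6100, 0.2529, 0.4543]], R = [[6.5574, -2.7450, -0.6100], [0.0000, 5.2407, 2.5427], [0.0000, 0.0000, 6.5698]]

q_1 = a_1/‖a_1‖ = (-3, 3, 3, -4)/6.5574 = (-0.4575, 0.4575, 0.4575, -0.6100).
r_{12} = q_1·a_2 = -2.7450.
u_2 = a_2 + 2.7450·q_1 = (-4.2558, -2.7442, 0.2558, 1.3256).
‖u_2‖ = 5.2407, so q_2 = (-0.8121, -0.5236, 0.0488, 0.2529).
r_{13} = q_1·a_3 = -0.6100; r_{23} = q_2·a_3 = 2.5427.
u_3 = a_3 + 0.6100·q_1 − 2.5427·q_2 = (-2.2142, 4.6105, -2.8450, 2.9848).
‖u_3‖ = 6.5698, so q_3 = (-0.3370, 0.7018, -0.4330, 0.4543).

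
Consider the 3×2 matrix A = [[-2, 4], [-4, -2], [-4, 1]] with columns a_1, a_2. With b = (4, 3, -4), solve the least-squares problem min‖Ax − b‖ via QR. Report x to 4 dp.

e_1 = a_1/‖a_1‖ = (-2, -4, -4)/6.0000 = (-0.3333, -0.6667, -0.6667).
r_{12} = e_1·a_2 = -0.6667.
u_2 = a_2 + 0.6667·e_1 = (3.7778, -2.4444, 0.5556).
‖u_2‖ = 4.5338, so e_2 = (0.8332, -0.5392, 0.1225).
Qᵀb = (-0.6667, 1.2254).
Back-substitute: x_2 = 1.2254/4.5338 = 0.2703.
x_1 = (-0.6667 + 0.6667·0.2703)/6.0000 = -0.0811.

x = (-0.0811, 0.2703)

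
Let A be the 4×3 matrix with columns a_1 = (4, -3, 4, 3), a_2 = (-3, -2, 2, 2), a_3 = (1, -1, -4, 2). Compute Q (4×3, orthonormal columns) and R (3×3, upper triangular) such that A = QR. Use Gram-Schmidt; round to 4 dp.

Q = [[0.5657, -0.8197, 0.0890], [-0.4243, -0.3423, -0.3353], [0.5657, 0.3063, -0.7564], [0.4243, 0.3423, 0.5546]], R = [[7.0711, 1.1314, -0.4243], [0.0000, 4.4407, -1.0179], [0.0000, 0.0000, 4.5589]]

a_1 = (4, -3, 4, 3); ‖a_1‖ = 7.0711, so q_1 = (0.5657, -0.4243, 0.5657, 0.4243).
q_1·a_2 = 0.5657·(-3) + (-0.4243)·(-2) + 0.5657·2 + 0.4243·2 = 1.1314.
u_2 = a_2 − 1.1314·q_1 = (-3.6400, -1.5200, 1.3600, 1.5200).
‖u_2‖ = 4.4407, so q_2 = (-0.8197, -0.3423, 0.3063, 0.3423).
q_1·a_3 = 0.5657·1 + (-0.4243)·(-1) + 0.5657·(-4) + 0.4243·2 = -0.4243; q_2·a_3 = (-0.8197)·1 + (-0.3423)·(-1) + 0.3063·(-4) + 0.3423·2 = -1.0179.
u_3 = a_3 + 0.4243·q_1 + 1.0179·q_2 = (0.4057, -1.5284, -3.4483, 2.5284).
‖u_3‖ = 4.5589, so q_3 = (0.0890, -0.3353, -0.7564, 0.5546).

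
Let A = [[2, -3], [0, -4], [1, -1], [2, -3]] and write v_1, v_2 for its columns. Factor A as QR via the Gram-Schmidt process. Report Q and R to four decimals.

e_1 = v_1/‖v_1‖ = (2, 0, 1, 2)/3.0000 = (0.6667, 0.0000, 0.3333, 0.6667).
r_{12} = e_1·v_2 = -4.3333.
u_2 = v_2 + 4.3333·e_1 = (-0.1111, -4.0000, 0.4444, -0.1111).
‖u_2‖ = 4.0277, so e_2 = (-0.0276, -0.9931, 0.1103, -0.0276).

Q = [[0.6667, -0.0276], [0.0000, -0.9931], [0.3333, 0.1103], [0.6667, -0.0276]], R = [[3.0000, -4.3333], [0.0000, 4.0277]]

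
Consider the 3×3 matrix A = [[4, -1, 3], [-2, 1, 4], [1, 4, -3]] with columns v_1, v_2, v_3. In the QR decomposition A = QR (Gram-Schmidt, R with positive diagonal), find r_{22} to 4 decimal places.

r_{22} = 4.2201

v_1 = (4, -2, 1); ‖v_1‖ = 4.5826, so q_1 = (0.8729, -0.4364, 0.2182).
q_1·v_2 = 0.8729·(-1) + (-0.4364)·1 + 0.2182·4 = -0.4364.
u_2 = v_2 + 0.4364·q_1 = (-0.6190, 0.8095, 4.0952).
r_{22} = ‖u_2‖ = 4.2201.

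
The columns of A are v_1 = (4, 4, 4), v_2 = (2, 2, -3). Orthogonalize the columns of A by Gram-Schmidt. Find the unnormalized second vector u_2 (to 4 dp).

v_1 = (4, 4, 4); ‖v_1‖ = 6.9282, so q_1 = (0.5774, 0.5774, 0.5774).
q_1·v_2 = 0.5774·2 + 0.5774·2 + 0.5774·(-3) = 0.5774.
u_2 = v_2 − 0.5774·q_1 = (1.6667, 1.6667, -3.3333).

u_2 = (1.6667, 1.6667, -3.3333)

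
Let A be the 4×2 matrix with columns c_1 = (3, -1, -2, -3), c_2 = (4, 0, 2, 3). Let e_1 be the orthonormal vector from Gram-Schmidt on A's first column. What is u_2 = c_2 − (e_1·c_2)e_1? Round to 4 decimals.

e_1 = c_1/‖c_1‖ = (3, -1, -2, -3)/4.7958 = (0.6255, -0.2085, -0.4170, -0.6255).
r_{12} = e_1·c_2 = -0.2085.
u_2 = c_2 + 0.2085·e_1 = (4.1304, -0.0435, 1.9130, 2.8696).

u_2 = (4.1304, -0.0435, 1.9130, 2.8696)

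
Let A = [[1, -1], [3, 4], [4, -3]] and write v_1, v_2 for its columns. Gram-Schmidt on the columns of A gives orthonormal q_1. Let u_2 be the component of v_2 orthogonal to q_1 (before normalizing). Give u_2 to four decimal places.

q_1 = v_1/‖v_1‖ = (1, 3, 4)/5.0990 = (0.1961, 0.5883, 0.7845).
r_{12} = q_1·v_2 = -0.1961.
u_2 = v_2 + 0.1961·q_1 = (-0.9615, 4.1154, -2.8462).

u_2 = (-0.9615, 4.1154, -2.8462)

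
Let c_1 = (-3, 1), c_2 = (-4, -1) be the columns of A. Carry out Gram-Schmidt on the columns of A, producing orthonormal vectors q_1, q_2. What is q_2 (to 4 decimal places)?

q_1 = c_1/‖c_1‖ = (-3, 1)/3.1623 = (-0.9487, 0.3162).
r_{12} = q_1·c_2 = 3.4785.
u_2 = c_2 − 3.4785·q_1 = (-0.7000, -2.1000).
‖u_2‖ = 2.2136, so q_2 = (-0.3162, -0.9487).

q_2 = (-0.3162, -0.9487)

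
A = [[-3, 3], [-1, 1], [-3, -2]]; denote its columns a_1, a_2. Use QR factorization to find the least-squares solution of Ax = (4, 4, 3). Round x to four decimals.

e_1 = a_1/‖a_1‖ = (-3, -1, -3)/4.3589 = (-0.6882, -0.2294, -0.6882).
r_{12} = e_1·a_2 = -0.9177.
u_2 = a_2 + 0.9177·e_1 = (2.3684, 0.7895, -2.6316).
‖u_2‖ = 3.6274, so e_2 = (0.6529, 0.2176, -0.7255).
Qᵀb = (-5.7354, 1.3059).
Back-substitute: x_2 = 1.3059/3.6274 = 0.3600.
x_1 = (-5.7354 + 0.9177·0.3600)/4.3589 = -1.2400.

x = (-1.2400, 0.3600)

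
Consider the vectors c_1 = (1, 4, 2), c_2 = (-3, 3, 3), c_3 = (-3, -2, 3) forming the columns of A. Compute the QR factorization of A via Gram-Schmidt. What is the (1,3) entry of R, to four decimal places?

r_{13} = -1.0911

c_1 = (1, 4, 2); ‖c_1‖ = 4.5826, so q_1 = (0.2182, 0.8729, 0.4364).
r_{13} = q_1·c_3 = -1.0911.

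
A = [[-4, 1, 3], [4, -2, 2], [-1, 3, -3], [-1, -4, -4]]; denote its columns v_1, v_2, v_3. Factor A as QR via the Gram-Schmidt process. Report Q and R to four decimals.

q_1 = v_1/‖v_1‖ = (-4, 4, -1, -1)/5.8310 = (-0.6860, 0.6860, -0.1715, -0.1715).
r_{12} = q_1·v_2 = -1.8865.
u_2 = v_2 + 1.8865·q_1 = (-0.2941, -0.7059, 2.6765, -4.3235).
‖u_2‖ = 5.1421, so q_2 = (-0.0572, -0.1373, 0.5205, -0.8408).
r_{13} = q_1·v_3 = 0.5145; r_{23} = q_2·v_3 = 1.3556.
u_3 = v_3 − 0.5145·q_1 − 1.3556·q_2 = (3.4305, 1.8331, -3.6174, -2.7720).
‖u_3‖ = 5.9915, so q_3 = (0.5726, 0.3060, -0.6038, -0.4627).

Q = [[-0.6860, -0.0572, 0.5726], [0.6860, -0.1373, 0.3060], [-0.1715, 0.5205, -0.6038], [-0.1715, -0.8408, -0.4627]], R = [[5.8310, -1.8865, 0.5145], [0.0000, 5.1421, 1.3556], [0.0000, 0.0000, 5.9915]]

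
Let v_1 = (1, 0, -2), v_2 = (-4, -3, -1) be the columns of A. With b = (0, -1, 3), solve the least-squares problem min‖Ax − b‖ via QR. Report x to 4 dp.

v_1 = (1, 0, -2); ‖v_1‖ = 2.2361, so q_1 = (0.4472, 0.0000, -0.8944).
q_1·v_2 = 0.4472·(-4) + 0.0000·(-3) + (-0.8944)·(-1) = -0.8944.
u_2 = v_2 + 0.8944·q_1 = (-3.6000, -3.0000, -1.8000).
‖u_2‖ = 5.0200, so q_2 = (-0.7171, -0.5976, -0.3586).
Qᵀb = (-2.6833, -0.4781).
Back-substitute: x_2 = -0.4781/5.0200 = -0.0952.
x_1 = (-2.6833 + 0.8944·(-0.0952))/2.2361 = -1.2381.

x = (-1.2381, -0.0952)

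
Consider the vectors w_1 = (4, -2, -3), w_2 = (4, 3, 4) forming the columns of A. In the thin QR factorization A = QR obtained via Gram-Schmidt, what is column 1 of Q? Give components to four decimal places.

e_1 = (0.7428, -0.3714, -0.5571)

w_1 = (4, -2, -3); ‖w_1‖ = 5.3852, so e_1 = (0.7428, -0.3714, -0.5571).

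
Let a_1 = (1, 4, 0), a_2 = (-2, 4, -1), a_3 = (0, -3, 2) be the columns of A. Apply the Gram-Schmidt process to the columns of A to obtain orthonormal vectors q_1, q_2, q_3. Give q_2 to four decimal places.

q_1 = a_1/‖a_1‖ = (1, 4, 0)/4.1231 = (0.2425, 0.9701, 0.0000).
r_{12} = q_1·a_2 = 3.3955.
u_2 = a_2 − 3.3955·q_1 = (-2.8235, 0.7059, -1.0000).
‖u_2‖ = 3.0774, so q_2 = (-0.9175, 0.2294, -0.3249).

q_2 = (-0.9175, 0.2294, -0.3249)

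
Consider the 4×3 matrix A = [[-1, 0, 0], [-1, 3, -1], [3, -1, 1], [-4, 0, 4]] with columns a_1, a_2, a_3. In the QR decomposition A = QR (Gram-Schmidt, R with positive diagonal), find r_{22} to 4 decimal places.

r_{22} = 2.9439

a_1 = (-1, -1, 3, -4); ‖a_1‖ = 5.1962, so e_1 = (-0.1925, -0.1925, 0.5774, -0.7698).
e_1·a_2 = (-0.1925)·0 + (-0.1925)·3 + 0.5774·(-1) + (-0.7698)·0 = -1.1547.
u_2 = a_2 + 1.1547·e_1 = (-0.2222, 2.7778, -0.3333, -0.8889).
r_{22} = ‖u_2‖ = 2.9439.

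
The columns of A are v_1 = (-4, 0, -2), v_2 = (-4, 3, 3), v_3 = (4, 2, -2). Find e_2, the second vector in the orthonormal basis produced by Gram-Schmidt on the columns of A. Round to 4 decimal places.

e_2 = (-0.3714, 0.5571, 0.7428)

v_1 = (-4, 0, -2); ‖v_1‖ = 4.4721, so e_1 = (-0.8944, 0.0000, -0.4472).
e_1·v_2 = (-0.8944)·(-4) + 0.0000·3 + (-0.4472)·3 = 2.2361.
u_2 = v_2 − 2.2361·e_1 = (-2.0000, 3.0000, 4.0000).
‖u_2‖ = 5.3852, so e_2 = (-0.3714, 0.5571, 0.7428).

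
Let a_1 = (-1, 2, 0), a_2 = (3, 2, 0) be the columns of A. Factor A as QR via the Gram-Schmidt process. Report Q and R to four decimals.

Q = [[-0.4472, 0.8944], [0.8944, 0.4472], [0.0000, 0.0000]], R = [[2.2361, 0.4472], [0.0000, 3.5777]]

a_1 = (-1, 2, 0); ‖a_1‖ = 2.2361, so q_1 = (-0.4472, 0.8944, 0.0000).
q_1·a_2 = (-0.4472)·3 + 0.8944·2 + 0.0000·0 = 0.4472.
u_2 = a_2 − 0.4472·q_1 = (3.2000, 1.6000, 0.0000).
‖u_2‖ = 3.5777, so q_2 = (0.8944, 0.4472, 0.0000).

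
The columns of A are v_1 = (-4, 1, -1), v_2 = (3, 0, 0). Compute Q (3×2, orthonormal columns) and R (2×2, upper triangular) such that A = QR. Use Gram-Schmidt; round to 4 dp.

Q = [[-0.9428, 0.3333], [0.2357, 0.6667], [-0.2357, -0.6667]], R = [[4.2426, -2.8284], [0.0000, 1.0000]]

v_1 = (-4, 1, -1); ‖v_1‖ = 4.2426, so q_1 = (-0.9428, 0.2357, -0.2357).
q_1·v_2 = (-0.9428)·3 + 0.2357·0 + (-0.2357)·0 = -2.8284.
u_2 = v_2 + 2.8284·q_1 = (0.3333, 0.6667, -0.6667).
‖u_2‖ = 1.0000, so q_2 = (0.3333, 0.6667, -0.6667).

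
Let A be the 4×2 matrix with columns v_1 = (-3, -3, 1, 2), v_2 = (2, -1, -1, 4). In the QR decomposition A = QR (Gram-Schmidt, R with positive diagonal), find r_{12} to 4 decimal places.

v_1 = (-3, -3, 1, 2); ‖v_1‖ = 4.7958, so e_1 = (-0.6255, -0.6255, 0.2085, 0.4170).
r_{12} = e_1·v_2 = 0.8341.

r_{12} = 0.8341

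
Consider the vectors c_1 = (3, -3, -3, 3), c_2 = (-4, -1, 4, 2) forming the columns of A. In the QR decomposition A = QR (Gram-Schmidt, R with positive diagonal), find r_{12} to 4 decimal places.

e_1 = c_1/‖c_1‖ = (3, -3, -3, 3)/6.0000 = (0.5000, -0.5000, -0.5000, 0.5000).
r_{12} = e_1·c_2 = -2.5000.

r_{12} = -2.5000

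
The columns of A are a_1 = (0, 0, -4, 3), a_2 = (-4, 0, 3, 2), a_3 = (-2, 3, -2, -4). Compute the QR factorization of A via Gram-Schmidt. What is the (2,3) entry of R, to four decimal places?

r_{23} = -1.3258

a_1 = (0, 0, -4, 3); ‖a_1‖ = 5.0000, so q_1 = (0.0000, 0.0000, -0.8000, 0.6000).
q_1·a_2 = 0.0000·(-4) + 0.0000·0 + (-0.8000)·3 + 0.6000·2 = -1.2000.
u_2 = a_2 + 1.2000·q_1 = (-4.0000, 0.0000, 2.0400, 2.7200).
‖u_2‖ = 5.2498, so q_2 = (-0.7619, 0.0000, 0.3886, 0.5181).
r_{23} = q_2·a_3 = -1.3258.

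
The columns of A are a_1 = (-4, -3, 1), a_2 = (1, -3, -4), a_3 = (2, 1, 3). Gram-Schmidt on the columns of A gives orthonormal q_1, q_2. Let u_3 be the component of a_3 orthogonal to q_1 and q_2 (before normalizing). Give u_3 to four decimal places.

q_1 = a_1/‖a_1‖ = (-4, -3, 1)/5.0990 = (-0.7845, -0.5883, 0.1961).
r_{12} = q_1·a_2 = 0.1961.
u_2 = a_2 − 0.1961·q_1 = (1.1538, -2.8846, -4.0385).
‖u_2‖ = 5.0952, so q_2 = (0.2265, -0.5661, -0.7926).
r_{13} = q_1·a_3 = -1.5689; r_{23} = q_2·a_3 = -2.4910.
u_3 = a_3 + 1.5689·q_1 + 2.4910·q_2 = (1.3333, -1.3333, 1.3333).

u_3 = (1.3333, -1.3333, 1.3333)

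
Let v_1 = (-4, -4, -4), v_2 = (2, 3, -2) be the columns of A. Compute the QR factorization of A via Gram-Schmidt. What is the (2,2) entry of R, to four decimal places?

r_{22} = 3.7417

v_1 = (-4, -4, -4); ‖v_1‖ = 6.9282, so q_1 = (-0.5774, -0.5774, -0.5774).
q_1·v_2 = (-0.5774)·2 + (-0.5774)·3 + (-0.5774)·(-2) = -1.7321.
u_2 = v_2 + 1.7321·q_1 = (1.0000, 2.0000, -3.0000).
r_{22} = ‖u_2‖ = 3.7417.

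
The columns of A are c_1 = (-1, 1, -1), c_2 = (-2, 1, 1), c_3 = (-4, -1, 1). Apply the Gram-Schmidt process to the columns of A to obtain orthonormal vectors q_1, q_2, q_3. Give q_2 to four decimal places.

q_2 = (-0.6172, 0.1543, 0.7715)

q_1 = c_1/‖c_1‖ = (-1, 1, -1)/1.7321 = (-0.5774, 0.5774, -0.5774).
r_{12} = q_1·c_2 = 1.1547.
u_2 = c_2 − 1.1547·q_1 = (-1.3333, 0.3333, 1.6667).
‖u_2‖ = 2.1602, so q_2 = (-0.6172, 0.1543, 0.7715).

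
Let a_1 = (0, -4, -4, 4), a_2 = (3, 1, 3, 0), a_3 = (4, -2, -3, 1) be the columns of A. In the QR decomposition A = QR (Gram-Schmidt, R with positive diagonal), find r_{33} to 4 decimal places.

r_{33} = 3.4746

a_1 = (0, -4, -4, 4); ‖a_1‖ = 6.9282, so e_1 = (0.0000, -0.5774, -0.5774, 0.5774).
e_1·a_2 = 0.0000·3 + (-0.5774)·1 + (-0.5774)·3 + 0.5774·0 = -2.3094.
u_2 = a_2 + 2.3094·e_1 = (3.0000, -0.3333, 1.6667, 1.3333).
‖u_2‖ = 3.6968, so e_2 = (0.8115, -0.0902, 0.4508, 0.3607).
e_1·a_3 = 0.0000·4 + (-0.5774)·(-2) + (-0.5774)·(-3) + 0.5774·1 = 3.4641; e_2·a_3 = 0.8115·4 + (-0.0902)·(-2) + 0.4508·(-3) + 0.3607·1 = 2.4345.
u_3 = a_3 − 3.4641·e_1 − 2.4345·e_2 = (2.0244, 0.2195, -2.0976, -1.8780).
r_{33} = ‖u_3‖ = 3.4746.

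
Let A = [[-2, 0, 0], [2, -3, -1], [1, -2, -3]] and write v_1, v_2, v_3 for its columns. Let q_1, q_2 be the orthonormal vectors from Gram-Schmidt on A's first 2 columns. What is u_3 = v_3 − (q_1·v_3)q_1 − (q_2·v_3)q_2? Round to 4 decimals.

u_3 = (0.2642, 1.0566, -1.5849)

v_1 = (-2, 2, 1); ‖v_1‖ = 3.0000, so q_1 = (-0.6667, 0.6667, 0.3333).
q_1·v_2 = (-0.6667)·0 + 0.6667·(-3) + 0.3333·(-2) = -2.6667.
u_2 = v_2 + 2.6667·q_1 = (-1.7778, -1.2222, -1.1111).
‖u_2‖ = 2.4267, so q_2 = (-0.7326, -0.5037, -0.4579).
q_1·v_3 = (-0.6667)·0 + 0.6667·(-1) + 0.3333·(-3) = -1.6667; q_2·v_3 = (-0.7326)·0 + (-0.5037)·(-1) + (-0.4579)·(-3) = 1.8773.
u_3 = v_3 + 1.6667·q_1 − 1.8773·q_2 = (0.2642, 1.0566, -1.5849).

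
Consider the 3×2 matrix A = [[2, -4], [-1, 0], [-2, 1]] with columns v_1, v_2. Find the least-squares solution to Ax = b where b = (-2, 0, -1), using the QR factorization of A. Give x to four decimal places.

q_1 = v_1/‖v_1‖ = (2, -1, -2)/3.0000 = (0.6667, -0.3333, -0.6667).
r_{12} = q_1·v_2 = -3.3333.
u_2 = v_2 + 3.3333·q_1 = (-1.7778, -1.1111, -1.2222).
‖u_2‖ = 2.4267, so q_2 = (-0.7326, -0.4579, -0.5037).
Qᵀb = (-0.6667, 1.9688).
Back-substitute: x_2 = 1.9688/2.4267 = 0.8113.
x_1 = (-0.6667 + 3.3333·0.8113)/3.0000 = 0.6792.

x = (0.6792, 0.8113)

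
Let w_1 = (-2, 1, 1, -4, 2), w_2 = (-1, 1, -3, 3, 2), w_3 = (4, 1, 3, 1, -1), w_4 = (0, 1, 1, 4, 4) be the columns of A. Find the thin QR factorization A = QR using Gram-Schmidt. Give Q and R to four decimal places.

w_1 = (-2, 1, 1, -4, 2); ‖w_1‖ = 5.0990, so e_1 = (-0.3922, 0.1961, 0.1961, -0.7845, 0.3922).
e_1·w_2 = (-0.3922)·(-1) + 0.1961·1 + 0.1961·(-3) + (-0.7845)·3 + 0.3922·2 = -1.5689.
u_2 = w_2 + 1.5689·e_1 = (-1.6154, 1.3077, -2.6923, 1.7692, 2.6154).
‖u_2‖ = 4.6410, so e_2 = (-0.3481, 0.2818, -0.5801, 0.3812, 0.5635).
e_1·w_3 = (-0.3922)·4 + 0.1961·1 + 0.1961·3 + (-0.7845)·1 + 0.3922·(-1) = -1.9612; e_2·w_3 = (-0.3481)·4 + 0.2818·1 + (-0.5801)·3 + 0.3812·1 + 0.5635·(-1) = -3.0332.
u_3 = w_3 + 1.9612·e_1 + 3.0332·e_2 = (2.1750, 2.2393, 1.6250, 0.6179, 1.4786).
‖u_3‖ = 3.8670, so e_3 = (0.5625, 0.5791, 0.4202, 0.1598, 0.3824).
e_1·w_4 = (-0.3922)·0 + 0.1961·1 + 0.1961·1 + (-0.7845)·4 + 0.3922·4 = -1.1767; e_2·w_4 = (-0.3481)·0 + 0.2818·1 + (-0.5801)·1 + 0.3812·4 + 0.5635·4 = 3.4807; e_3·w_4 = 0.5625·0 + 0.5791·1 + 0.4202·1 + 0.1598·4 + 0.3824·4 = 3.1678.
u_4 = w_4 + 1.1767·e_1 − 3.4807·e_2 − 3.1678·e_3 = (-1.0318, -1.5844, 1.9188, 1.2439, 1.2888).
‖u_4‖ = 3.2349, so e_4 = (-0.3189, -0.4898, 0.5931, 0.3845, 0.3984).

Q = [[-0.3922, -0.3481, 0.5625, -0.3189], [0.1961, 0.2818, 0.5791, -0.4898], [0.1961, -0.5801, 0.4202, 0.5931], [-0.7845, 0.3812, 0.1598, 0.3845], [0.3922, 0.5635, 0.3824, 0.3984]], R = [[5.0990, -1.5689, -1.9612, -1.1767], [0.0000, 4.6410, -3.0332, 3.4807], [0.0000, 0.0000, 3.8670, 3.1678], [0.0000, 0.0000, 0.0000, 3.2349]]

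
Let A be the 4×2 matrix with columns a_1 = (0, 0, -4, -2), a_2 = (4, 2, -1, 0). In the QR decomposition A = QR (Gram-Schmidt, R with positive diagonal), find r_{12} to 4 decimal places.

q_1 = a_1/‖a_1‖ = (0, 0, -4, -2)/4.4721 = (0.0000, 0.0000, -0.8944, -0.4472).
r_{12} = q_1·a_2 = 0.8944.

r_{12} = 0.8944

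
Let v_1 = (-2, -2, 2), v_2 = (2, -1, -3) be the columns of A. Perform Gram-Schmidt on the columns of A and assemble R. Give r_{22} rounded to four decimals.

q_1 = v_1/‖v_1‖ = (-2, -2, 2)/3.4641 = (-0.5774, -0.5774, 0.5774).
r_{12} = q_1·v_2 = -2.3094.
u_2 = v_2 + 2.3094·q_1 = (0.6667, -2.3333, -1.6667).
r_{22} = ‖u_2‖ = 2.9439.

r_{22} = 2.9439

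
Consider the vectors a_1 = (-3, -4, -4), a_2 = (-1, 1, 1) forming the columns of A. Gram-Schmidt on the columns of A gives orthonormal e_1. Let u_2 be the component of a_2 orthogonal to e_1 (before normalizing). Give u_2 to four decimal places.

a_1 = (-3, -4, -4); ‖a_1‖ = 6.4031, so e_1 = (-0.4685, -0.6247, -0.6247).
e_1·a_2 = (-0.4685)·(-1) + (-0.6247)·1 + (-0.6247)·1 = -0.7809.
u_2 = a_2 + 0.7809·e_1 = (-1.3659, 0.5122, 0.5122).

u_2 = (-1.3659, 0.5122, 0.5122)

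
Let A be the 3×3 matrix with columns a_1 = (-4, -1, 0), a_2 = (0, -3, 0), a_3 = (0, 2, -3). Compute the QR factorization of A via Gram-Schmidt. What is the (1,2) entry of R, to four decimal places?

a_1 = (-4, -1, 0); ‖a_1‖ = 4.1231, so q_1 = (-0.9701, -0.2425, 0.0000).
r_{12} = q_1·a_2 = 0.7276.

r_{12} = 0.7276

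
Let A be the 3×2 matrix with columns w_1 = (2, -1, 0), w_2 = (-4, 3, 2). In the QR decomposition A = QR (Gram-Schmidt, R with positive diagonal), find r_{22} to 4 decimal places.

r_{22} = 2.1909

q_1 = w_1/‖w_1‖ = (2, -1, 0)/2.2361 = (0.8944, -0.4472, 0.0000).
r_{12} = q_1·w_2 = -4.9193.
u_2 = w_2 + 4.9193·q_1 = (0.4000, 0.8000, 2.0000).
r_{22} = ‖u_2‖ = 2.1909.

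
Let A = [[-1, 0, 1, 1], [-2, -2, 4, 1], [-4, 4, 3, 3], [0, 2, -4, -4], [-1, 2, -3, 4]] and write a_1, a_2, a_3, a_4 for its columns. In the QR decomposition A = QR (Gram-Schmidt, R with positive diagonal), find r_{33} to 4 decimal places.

r_{33} = 3.4874

a_1 = (-1, -2, -4, 0, -1); ‖a_1‖ = 4.6904, so e_1 = (-0.2132, -0.4264, -0.8528, 0.0000, -0.2132).
e_1·a_2 = (-0.2132)·0 + (-0.4264)·(-2) + (-0.8528)·4 + 0.0000·2 + (-0.2132)·2 = -2.9848.
u_2 = a_2 + 2.9848·e_1 = (-0.6364, -3.2727, 1.4545, 2.0000, 1.3636).
‖u_2‖ = 4.3693, so e_2 = (-0.1456, -0.7490, 0.3329, 0.4577, 0.3121).
e_1·a_3 = (-0.2132)·1 + (-0.4264)·4 + (-0.8528)·3 + 0.0000·(-4) + (-0.2132)·(-3) = -3.8376; e_2·a_3 = (-0.1456)·1 + (-0.7490)·4 + 0.3329·3 + 0.4577·(-4) + 0.3121·(-3) = -4.9103.
u_3 = a_3 + 3.8376·e_1 + 4.9103·e_2 = (-0.5333, -1.3143, 1.3619, -1.7524, -2.2857).
r_{33} = ‖u_3‖ = 3.4874.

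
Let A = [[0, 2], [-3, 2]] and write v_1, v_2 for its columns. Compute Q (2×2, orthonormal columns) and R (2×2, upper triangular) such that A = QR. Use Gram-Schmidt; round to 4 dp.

q_1 = v_1/‖v_1‖ = (0, -3)/3.0000 = (0.0000, -1.0000).
r_{12} = q_1·v_2 = -2.0000.
u_2 = v_2 + 2.0000·q_1 = (2.0000, 0.0000).
‖u_2‖ = 2.0000, so q_2 = (1.0000, 0.0000).

Q = [[0.0000, 1.0000], [-1.0000, 0.0000]], R = [[3.0000, -2.0000], [0.0000, 2.0000]]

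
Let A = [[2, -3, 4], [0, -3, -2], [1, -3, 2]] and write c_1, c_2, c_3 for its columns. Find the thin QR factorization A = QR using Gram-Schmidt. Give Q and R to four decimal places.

Q = [[0.8944, 0.1826, -0.4082], [0.0000, -0.9129, -0.4082], [0.4472, -0.3651, 0.8165]], R = [[2.2361, -4.0249, 4.4721], [0.0000, 3.2863, 1.8257], [0.0000, 0.0000, 0.8165]]

q_1 = c_1/‖c_1‖ = (2, 0, 1)/2.2361 = (0.8944, 0.0000, 0.4472).
r_{12} = q_1·c_2 = -4.0249.
u_2 = c_2 + 4.0249·q_1 = (0.6000, -3.0000, -1.2000).
‖u_2‖ = 3.2863, so q_2 = (0.1826, -0.9129, -0.3651).
r_{13} = q_1·c_3 = 4.4721; r_{23} = q_2·c_3 = 1.8257.
u_3 = c_3 − 4.4721·q_1 − 1.8257·q_2 = (-0.3333, -0.3333, 0.6667).
‖u_3‖ = 0.8165, so q_3 = (-0.4082, -0.4082, 0.8165).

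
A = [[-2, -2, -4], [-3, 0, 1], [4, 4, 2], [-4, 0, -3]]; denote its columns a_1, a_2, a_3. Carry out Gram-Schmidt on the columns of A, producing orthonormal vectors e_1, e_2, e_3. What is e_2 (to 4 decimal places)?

a_1 = (-2, -3, 4, -4); ‖a_1‖ = 6.7082, so e_1 = (-0.2981, -0.4472, 0.5963, -0.5963).
e_1·a_2 = (-0.2981)·(-2) + (-0.4472)·0 + 0.5963·4 + (-0.5963)·0 = 2.9814.
u_2 = a_2 − 2.9814·e_1 = (-1.1111, 1.3333, 2.2222, 1.7778).
‖u_2‖ = 3.3333, so e_2 = (-0.3333, 0.4000, 0.6667, 0.5333).

e_2 = (-0.3333, 0.4000, 0.6667, 0.5333)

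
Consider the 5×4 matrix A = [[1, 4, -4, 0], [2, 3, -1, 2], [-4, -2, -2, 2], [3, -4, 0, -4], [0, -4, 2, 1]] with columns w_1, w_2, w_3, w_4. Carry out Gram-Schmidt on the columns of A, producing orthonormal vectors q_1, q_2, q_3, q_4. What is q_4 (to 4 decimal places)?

q_4 = (0.0196, 0.7208, 0.2286, -0.1823, 0.6282)

q_1 = w_1/‖w_1‖ = (1, 2, -4, 3, 0)/5.4772 = (0.1826, 0.3651, -0.7303, 0.5477, 0.0000).
r_{12} = q_1·w_2 = 1.0954.
u_2 = w_2 − 1.0954·q_1 = (3.8000, 2.6000, -1.2000, -4.6000, -4.0000).
‖u_2‖ = 7.7330, so q_2 = (0.4914, 0.3362, -0.1552, -0.5948, -0.5173).
r_{13} = q_1·w_3 = 0.3651; r_{23} = q_2·w_3 = -3.0260.
u_3 = w_3 − 0.3651·q_1 + 3.0260·q_2 = (-2.5797, -0.1159, -2.2029, -2.0000, 0.4348).
‖u_3‖ = 3.9636, so q_3 = (-0.6508, -0.0293, -0.5558, -0.5046, 0.1097).
r_{14} = q_1·w_4 = -2.9212; r_{24} = q_2·w_4 = 2.2242; r_{34} = q_3·w_4 = 0.9580.
u_4 = w_4 + 2.9212·q_1 − 2.2242·q_2 − 0.9580·q_3 = (0.0639, 2.3469, 0.7443, -0.5935, 2.0454).
‖u_4‖ = 3.2560, so q_4 = (0.0196, 0.7208, 0.2286, -0.1823, 0.6282).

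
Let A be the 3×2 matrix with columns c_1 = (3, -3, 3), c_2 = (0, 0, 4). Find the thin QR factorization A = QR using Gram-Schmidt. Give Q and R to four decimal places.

Q = [[0.5774, -0.4082], [-0.5774, 0.4082], [0.5774, 0.8165]], R = [[5.1962, 2.3094], [0.0000, 3.2660]]

q_1 = c_1/‖c_1‖ = (3, -3, 3)/5.1962 = (0.5774, -0.5774, 0.5774).
r_{12} = q_1·c_2 = 2.3094.
u_2 = c_2 − 2.3094·q_1 = (-1.3333, 1.3333, 2.6667).
‖u_2‖ = 3.2660, so q_2 = (-0.4082, 0.4082, 0.8165).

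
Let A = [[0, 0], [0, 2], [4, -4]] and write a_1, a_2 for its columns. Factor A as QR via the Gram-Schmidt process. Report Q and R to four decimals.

Q = [[0.0000, 0.0000], [0.0000, 1.0000], [1.0000, 0.0000]], R = [[4.0000, -4.0000], [0.0000, 2.0000]]

a_1 = (0, 0, 4); ‖a_1‖ = 4.0000, so e_1 = (0.0000, 0.0000, 1.0000).
e_1·a_2 = 0.0000·0 + 0.0000·2 + 1.0000·(-4) = -4.0000.
u_2 = a_2 + 4.0000·e_1 = (0.0000, 2.0000, 0.0000).
‖u_2‖ = 2.0000, so e_2 = (0.0000, 1.0000, 0.0000).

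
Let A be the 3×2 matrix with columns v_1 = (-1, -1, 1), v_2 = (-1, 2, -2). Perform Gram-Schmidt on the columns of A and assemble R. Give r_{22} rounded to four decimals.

r_{22} = 2.4495

v_1 = (-1, -1, 1); ‖v_1‖ = 1.7321, so e_1 = (-0.5774, -0.5774, 0.5774).
e_1·v_2 = (-0.5774)·(-1) + (-0.5774)·2 + 0.5774·(-2) = -1.7321.
u_2 = v_2 + 1.7321·e_1 = (-2.0000, 1.0000, -1.0000).
r_{22} = ‖u_2‖ = 2.4495.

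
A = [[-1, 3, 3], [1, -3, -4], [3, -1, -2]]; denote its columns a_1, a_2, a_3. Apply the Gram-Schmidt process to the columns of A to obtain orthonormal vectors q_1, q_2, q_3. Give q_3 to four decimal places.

q_1 = a_1/‖a_1‖ = (-1, 1, 3)/3.3166 = (-0.3015, 0.3015, 0.9045).
r_{12} = q_1·a_2 = -2.7136.
u_2 = a_2 + 2.7136·q_1 = (2.1818, -2.1818, 1.4545).
‖u_2‖ = 3.4112, so q_2 = (0.6396, -0.6396, 0.4264).
r_{13} = q_1·a_3 = -3.9196; r_{23} = q_2·a_3 = 3.6244.
u_3 = a_3 + 3.9196·q_1 − 3.6244·q_2 = (-0.5000, -0.5000, 0.0000).
‖u_3‖ = 0.7071, so q_3 = (-0.7071, -0.7071, 0.0000).

q_3 = (-0.7071, -0.7071, 0.0000)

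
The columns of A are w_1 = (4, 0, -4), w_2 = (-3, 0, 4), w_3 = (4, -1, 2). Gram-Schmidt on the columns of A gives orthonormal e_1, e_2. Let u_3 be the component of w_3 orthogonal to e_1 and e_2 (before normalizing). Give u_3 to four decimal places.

w_1 = (4, 0, -4); ‖w_1‖ = 5.6569, so e_1 = (0.7071, 0.0000, -0.7071).
e_1·w_2 = 0.7071·(-3) + 0.0000·0 + (-0.7071)·4 = -4.9497.
u_2 = w_2 + 4.9497·e_1 = (0.5000, 0.0000, 0.5000).
‖u_2‖ = 0.7071, so e_2 = (0.7071, 0.0000, 0.7071).
e_1·w_3 = 0.7071·4 + 0.0000·(-1) + (-0.7071)·2 = 1.4142; e_2·w_3 = 0.7071·4 + 0.0000·(-1) + 0.7071·2 = 4.2426.
u_3 = w_3 − 1.4142·e_1 − 4.2426·e_2 = (0.0000, -1.0000, 0.0000).

u_3 = (0.0000, -1.0000, 0.0000)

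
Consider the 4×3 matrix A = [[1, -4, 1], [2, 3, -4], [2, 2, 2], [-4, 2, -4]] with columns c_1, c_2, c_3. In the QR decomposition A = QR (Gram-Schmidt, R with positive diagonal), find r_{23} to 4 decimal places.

r_{23} = -3.3085

q_1 = c_1/‖c_1‖ = (1, 2, 2, -4)/5.0000 = (0.2000, 0.4000, 0.4000, -0.8000).
r_{12} = q_1·c_2 = -0.4000.
u_2 = c_2 + 0.4000·q_1 = (-3.9200, 3.1600, 2.1600, 1.6800).
‖u_2‖ = 5.7306, so q_2 = (-0.6840, 0.5514, 0.3769, 0.2932).
r_{23} = q_2·c_3 = -3.3085.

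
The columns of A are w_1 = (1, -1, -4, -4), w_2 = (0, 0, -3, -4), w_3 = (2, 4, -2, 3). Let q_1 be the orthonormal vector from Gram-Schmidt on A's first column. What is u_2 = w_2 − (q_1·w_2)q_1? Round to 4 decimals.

u_2 = (-0.8235, 0.8235, 0.2941, -0.7059)

w_1 = (1, -1, -4, -4); ‖w_1‖ = 5.8310, so q_1 = (0.1715, -0.1715, -0.6860, -0.6860).
q_1·w_2 = 0.1715·0 + (-0.1715)·0 + (-0.6860)·(-3) + (-0.6860)·(-4) = 4.8020.
u_2 = w_2 − 4.8020·q_1 = (-0.8235, 0.8235, 0.2941, -0.7059).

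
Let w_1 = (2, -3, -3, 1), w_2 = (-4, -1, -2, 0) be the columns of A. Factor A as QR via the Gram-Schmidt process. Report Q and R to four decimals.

q_1 = w_1/‖w_1‖ = (2, -3, -3, 1)/4.7958 = (0.4170, -0.6255, -0.6255, 0.2085).
r_{12} = q_1·w_2 = 0.2085.
u_2 = w_2 − 0.2085·q_1 = (-4.0870, -0.8696, -1.8696, -0.0435).
‖u_2‖ = 4.5778, so q_2 = (-0.8928, -0.1900, -0.4084, -0.0095).

Q = [[0.4170, -0.8928], [-0.6255, -0.1900], [-0.6255, -0.4084], [0.2085, -0.0095]], R = [[4.7958, 0.2085], [0.0000, 4.5778]]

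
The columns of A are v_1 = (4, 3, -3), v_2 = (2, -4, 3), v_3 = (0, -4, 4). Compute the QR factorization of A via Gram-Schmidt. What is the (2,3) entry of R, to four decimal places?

v_1 = (4, 3, -3); ‖v_1‖ = 5.8310, so q_1 = (0.6860, 0.5145, -0.5145).
q_1·v_2 = 0.6860·2 + 0.5145·(-4) + (-0.5145)·3 = -2.2295.
u_2 = v_2 + 2.2295·q_1 = (3.5294, -2.8529, 1.8529).
‖u_2‖ = 4.9020, so q_2 = (0.7200, -0.5820, 0.3780).
r_{23} = q_2·v_3 = 3.8400.

r_{23} = 3.8400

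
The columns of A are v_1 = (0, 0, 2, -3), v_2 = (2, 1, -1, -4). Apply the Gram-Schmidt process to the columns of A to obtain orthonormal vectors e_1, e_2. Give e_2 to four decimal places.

e_2 = (0.5287, 0.2644, -0.6711, -0.4474)

e_1 = v_1/‖v_1‖ = (0, 0, 2, -3)/3.6056 = (0.0000, 0.0000, 0.5547, -0.8321).
r_{12} = e_1·v_2 = 2.7735.
u_2 = v_2 − 2.7735·e_1 = (2.0000, 1.0000, -2.5385, -1.6923).
‖u_2‖ = 3.7826, so e_2 = (0.5287, 0.2644, -0.6711, -0.4474).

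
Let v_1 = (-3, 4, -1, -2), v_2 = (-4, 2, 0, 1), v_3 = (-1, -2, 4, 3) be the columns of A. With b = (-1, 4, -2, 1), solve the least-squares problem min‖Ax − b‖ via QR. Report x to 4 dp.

v_1 = (-3, 4, -1, -2); ‖v_1‖ = 5.4772, so q_1 = (-0.5477, 0.7303, -0.1826, -0.3651).
q_1·v_2 = (-0.5477)·(-4) + 0.7303·2 + (-0.1826)·0 + (-0.3651)·1 = 3.2863.
u_2 = v_2 − 3.2863·q_1 = (-2.2000, -0.4000, 0.6000, 2.2000).
‖u_2‖ = 3.1937, so q_2 = (-0.6888, -0.1252, 0.1879, 0.6888).
q_1·v_3 = (-0.5477)·(-1) + 0.7303·(-2) + (-0.1826)·4 + (-0.3651)·3 = -2.7386; q_2·v_3 = (-0.6888)·(-1) + (-0.1252)·(-2) + 0.1879·4 + 0.6888·3 = 3.7573.
u_3 = v_3 + 2.7386·q_1 − 3.7573·q_2 = (0.0882, 0.4706, 2.7941, -0.5882).
‖u_3‖ = 2.8952, so q_3 = (0.0305, 0.1625, 0.9651, -0.2032).
Qᵀb = (3.4689, 0.5010, -1.5136).
Back-substitute: x_3 = -1.5136/2.8952 = -0.5228.
x_2 = (0.5010 − 3.7573·(-0.5228))/3.1937 = 0.7719.
x_1 = (3.4689 − 3.2863·0.7719 + 2.7386·(-0.5228))/5.4772 = -0.0912.

x = (-0.0912, 0.7719, -0.5228)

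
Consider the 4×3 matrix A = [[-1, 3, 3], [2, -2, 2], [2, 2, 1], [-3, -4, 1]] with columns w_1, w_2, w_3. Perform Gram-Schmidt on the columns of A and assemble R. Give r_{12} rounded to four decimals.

q_1 = w_1/‖w_1‖ = (-1, 2, 2, -3)/4.2426 = (-0.2357, 0.4714, 0.4714, -0.7071).
r_{12} = q_1·w_2 = 2.1213.

r_{12} = 2.1213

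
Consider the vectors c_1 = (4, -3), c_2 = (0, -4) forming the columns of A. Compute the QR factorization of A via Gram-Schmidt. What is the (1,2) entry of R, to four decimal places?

r_{12} = 2.4000

c_1 = (4, -3); ‖c_1‖ = 5.0000, so q_1 = (0.8000, -0.6000).
r_{12} = q_1·c_2 = 2.4000.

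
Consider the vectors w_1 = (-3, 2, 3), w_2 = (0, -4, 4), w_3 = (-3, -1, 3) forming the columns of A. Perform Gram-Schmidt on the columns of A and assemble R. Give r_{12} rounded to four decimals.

e_1 = w_1/‖w_1‖ = (-3, 2, 3)/4.6904 = (-0.6396, 0.4264, 0.6396).
r_{12} = e_1·w_2 = 0.8528.

r_{12} = 0.8528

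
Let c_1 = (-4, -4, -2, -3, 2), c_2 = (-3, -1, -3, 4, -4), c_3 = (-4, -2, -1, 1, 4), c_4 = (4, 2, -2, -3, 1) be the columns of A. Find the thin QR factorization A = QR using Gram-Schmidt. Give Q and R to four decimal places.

Q = [[-0.5714, -0.3975, -0.2964, 0.3174], [-0.5714, -0.1173, 0.1391, 0.2945], [-0.2857, -0.4090, 0.1126, -0.8586], [-0.4286, 0.5777, 0.6099, -0.0658], [0.2857, -0.5720, 0.7129, 0.2664]], R = [[7.0000, 0.2857, 4.4286, -1.2857], [0.0000, 7.1357, 0.5234, -3.3119], [0.0000, 0.0000, 4.2560, -2.2492], [0.0000, 0.0000, 0.0000, 4.0397]]

c_1 = (-4, -4, -2, -3, 2); ‖c_1‖ = 7.0000, so e_1 = (-0.5714, -0.5714, -0.2857, -0.4286, 0.2857).
e_1·c_2 = (-0.5714)·(-3) + (-0.5714)·(-1) + (-0.2857)·(-3) + (-0.4286)·4 + 0.2857·(-4) = 0.2857.
u_2 = c_2 − 0.2857·e_1 = (-2.8367, -0.8367, -2.9184, 4.1224, -4.0816).
‖u_2‖ = 7.1357, so e_2 = (-0.3975, -0.1173, -0.4090, 0.5777, -0.5720).
e_1·c_3 = (-0.5714)·(-4) + (-0.5714)·(-2) + (-0.2857)·(-1) + (-0.4286)·1 + 0.2857·4 = 4.4286; e_2·c_3 = (-0.3975)·(-4) + (-0.1173)·(-2) + (-0.4090)·(-1) + 0.5777·1 + (-0.5720)·4 = 0.5234.
u_3 = c_3 − 4.4286·e_1 − 0.5234·e_2 = (-1.2613, 0.5920, 0.4794, 2.5956, 3.0341).
‖u_3‖ = 4.2560, so e_3 = (-0.2964, 0.1391, 0.1126, 0.6099, 0.7129).
e_1·c_4 = (-0.5714)·4 + (-0.5714)·2 + (-0.2857)·(-2) + (-0.4286)·(-3) + 0.2857·1 = -1.2857; e_2·c_4 = (-0.3975)·4 + (-0.1173)·2 + (-0.4090)·(-2) + 0.5777·(-3) + (-0.5720)·1 = -3.3119; e_3·c_4 = (-0.2964)·4 + 0.1391·2 + 0.1126·(-2) + 0.6099·(-3) + 0.7129·1 = -2.2492.
u_4 = c_4 + 1.2857·e_1 + 3.3119·e_2 + 2.2492·e_3 = (1.2821, 1.1898, -3.4685, -0.2660, 1.0764).
‖u_4‖ = 4.0397, so e_4 = (0.3174, 0.2945, -0.8586, -0.0658, 0.2664).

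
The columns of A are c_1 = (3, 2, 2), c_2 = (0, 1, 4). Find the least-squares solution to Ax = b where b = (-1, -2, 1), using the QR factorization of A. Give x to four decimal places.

x = (-0.5556, 0.4444)

q_1 = c_1/‖c_1‖ = (3, 2, 2)/4.1231 = (0.7276, 0.4851, 0.4851).
r_{12} = q_1·c_2 = 2.4254.
u_2 = c_2 − 2.4254·q_1 = (-1.7647, -0.1765, 2.8235).
‖u_2‖ = 3.3343, so q_2 = (-0.5293, -0.0529, 0.8468).
Qᵀb = (-1.2127, 1.4819).
Back-substitute: x_2 = 1.4819/3.3343 = 0.4444.
x_1 = (-1.2127 − 2.4254·0.4444)/4.1231 = -0.5556.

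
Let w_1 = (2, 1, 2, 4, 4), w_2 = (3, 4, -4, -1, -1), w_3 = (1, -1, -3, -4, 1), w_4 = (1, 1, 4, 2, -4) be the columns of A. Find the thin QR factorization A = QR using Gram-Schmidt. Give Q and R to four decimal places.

w_1 = (2, 1, 2, 4, 4); ‖w_1‖ = 6.4031, so e_1 = (0.3123, 0.1562, 0.3123, 0.6247, 0.6247).
e_1·w_2 = 0.3123·3 + 0.1562·4 + 0.3123·(-4) + 0.6247·(-1) + 0.6247·(-1) = -0.9370.
u_2 = w_2 + 0.9370·e_1 = (3.2927, 4.1463, -3.7073, -0.4146, -0.4146).
‖u_2‖ = 6.4901, so e_2 = (0.5073, 0.6389, -0.5712, -0.0639, -0.0639).
e_1·w_3 = 0.3123·1 + 0.1562·(-1) + 0.3123·(-3) + 0.6247·(-4) + 0.6247·1 = -2.6550; e_2·w_3 = 0.5073·1 + 0.6389·(-1) + (-0.5712)·(-3) + (-0.0639)·(-4) + (-0.0639)·1 = 1.7738.
u_3 = w_3 + 2.6550·e_1 − 1.7738·e_2 = (0.9294, -1.7186, -1.1575, -2.2281, 2.7719).
‖u_3‖ = 4.2196, so e_3 = (0.2202, -0.4073, -0.2743, -0.5280, 0.6569).
e_1·w_4 = 0.3123·1 + 0.1562·1 + 0.3123·4 + 0.6247·2 + 0.6247·(-4) = 0.4685; e_2·w_4 = 0.5073·1 + 0.6389·1 + (-0.5712)·4 + (-0.0639)·2 + (-0.0639)·(-4) = -1.0109; e_3·w_4 = 0.2202·1 + (-0.4073)·1 + (-0.2743)·4 + (-0.5280)·2 + 0.6569·(-4) = -4.9680.
u_4 = w_4 − 0.4685·e_1 + 1.0109·e_2 + 4.9680·e_3 = (2.4607, -0.4507, 1.9134, -0.9806, -1.0938).
‖u_4‖ = 3.4753, so e_4 = (0.7081, -0.1297, 0.5506, -0.2822, -0.3147).

Q = [[0.3123, 0.5073, 0.2202, 0.7081], [0.1562, 0.6389, -0.4073, -0.1297], [0.3123, -0.5712, -0.2743, 0.5506], [0.6247, -0.0639, -0.5280, -0.2822], [0.6247, -0.0639, 0.6569, -0.3147]], R = [[6.4031, -0.9370, -2.6550, 0.4685], [0.0000, 6.4901, 1.7738, -1.0109], [0.0000, 0.0000, 4.2196, -4.9680], [0.0000, 0.0000, 0.0000, 3.4753]]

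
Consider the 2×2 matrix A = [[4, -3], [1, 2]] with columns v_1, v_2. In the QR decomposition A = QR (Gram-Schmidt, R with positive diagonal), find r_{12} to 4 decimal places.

r_{12} = -2.4254

e_1 = v_1/‖v_1‖ = (4, 1)/4.1231 = (0.9701, 0.2425).
r_{12} = e_1·v_2 = -2.4254.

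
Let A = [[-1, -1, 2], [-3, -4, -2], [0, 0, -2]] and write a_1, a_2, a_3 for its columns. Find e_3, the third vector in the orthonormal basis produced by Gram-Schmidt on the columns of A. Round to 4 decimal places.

e_3 = (0.0000, 0.0000, -1.0000)

a_1 = (-1, -3, 0); ‖a_1‖ = 3.1623, so e_1 = (-0.3162, -0.9487, 0.0000).
e_1·a_2 = (-0.3162)·(-1) + (-0.9487)·(-4) + 0.0000·0 = 4.1110.
u_2 = a_2 − 4.1110·e_1 = (0.3000, -0.1000, 0.0000).
‖u_2‖ = 0.3162, so e_2 = (0.9487, -0.3162, 0.0000).
e_1·a_3 = (-0.3162)·2 + (-0.9487)·(-2) + 0.0000·(-2) = 1.2649; e_2·a_3 = 0.9487·2 + (-0.3162)·(-2) + 0.0000·(-2) = 2.5298.
u_3 = a_3 − 1.2649·e_1 − 2.5298·e_2 = (0.0000, 0.0000, -2.0000).
‖u_3‖ = 2.0000, so e_3 = (0.0000, 0.0000, -1.0000).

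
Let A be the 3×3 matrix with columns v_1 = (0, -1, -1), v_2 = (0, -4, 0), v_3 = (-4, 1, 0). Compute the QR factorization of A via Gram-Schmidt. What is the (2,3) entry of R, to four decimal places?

r_{23} = -0.7071

v_1 = (0, -1, -1); ‖v_1‖ = 1.4142, so e_1 = (0.0000, -0.7071, -0.7071).
e_1·v_2 = 0.0000·0 + (-0.7071)·(-4) + (-0.7071)·0 = 2.8284.
u_2 = v_2 − 2.8284·e_1 = (0.0000, -2.0000, 2.0000).
‖u_2‖ = 2.8284, so e_2 = (0.0000, -0.7071, 0.7071).
r_{23} = e_2·v_3 = -0.7071.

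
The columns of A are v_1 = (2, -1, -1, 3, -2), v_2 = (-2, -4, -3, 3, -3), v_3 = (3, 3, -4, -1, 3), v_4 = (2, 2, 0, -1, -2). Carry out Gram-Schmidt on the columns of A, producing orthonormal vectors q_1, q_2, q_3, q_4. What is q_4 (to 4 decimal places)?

v_1 = (2, -1, -1, 3, -2); ‖v_1‖ = 4.3589, so q_1 = (0.4588, -0.2294, -0.2294, 0.6882, -0.4588).
q_1·v_2 = 0.4588·(-2) + (-0.2294)·(-4) + (-0.2294)·(-3) + 0.6882·3 + (-0.4588)·(-3) = 4.1295.
u_2 = v_2 − 4.1295·q_1 = (-3.8947, -3.0526, -2.0526, 0.1579, -1.1053).
‖u_2‖ = 5.4724, so q_2 = (-0.7117, -0.5578, -0.3751, 0.0289, -0.2020).
q_1·v_3 = 0.4588·3 + (-0.2294)·3 + (-0.2294)·(-4) + 0.6882·(-1) + (-0.4588)·3 = -0.4588; q_2·v_3 = (-0.7117)·3 + (-0.5578)·3 + (-0.3751)·(-4) + 0.0289·(-1) + (-0.2020)·3 = -2.9430.
u_3 = v_3 + 0.4588·q_1 + 2.9430·q_2 = (1.1160, 1.2531, -5.2091, -0.5993, 2.1951).
‖u_3‖ = 5.9269, so q_3 = (0.1883, 0.2114, -0.8789, -0.1011, 0.3704).
q_1·v_4 = 0.4588·2 + (-0.2294)·2 + (-0.2294)·0 + 0.6882·(-1) + (-0.4588)·(-2) = 0.6882; q_2·v_4 = (-0.7117)·2 + (-0.5578)·2 + (-0.3751)·0 + 0.0289·(-1) + (-0.2020)·(-2) = -2.1640; q_3·v_4 = 0.1883·2 + 0.2114·2 + (-0.8789)·0 + (-0.1011)·(-1) + 0.3704·(-2) = 0.1598.
u_4 = v_4 − 0.6882·q_1 + 2.1640·q_2 − 0.1598·q_3 = (0.1140, 0.9170, -0.5133, -1.3951, -2.1805).
‖u_4‖ = 2.7961, so q_4 = (0.0408, 0.3280, -0.1836, -0.4989, -0.7798).

q_4 = (0.0408, 0.3280, -0.1836, -0.4989, -0.7798)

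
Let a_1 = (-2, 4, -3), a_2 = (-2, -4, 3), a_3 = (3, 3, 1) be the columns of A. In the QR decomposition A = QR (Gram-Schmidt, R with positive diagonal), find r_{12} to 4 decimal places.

a_1 = (-2, 4, -3); ‖a_1‖ = 5.3852, so e_1 = (-0.3714, 0.7428, -0.5571).
r_{12} = e_1·a_2 = -3.8996.

r_{12} = -3.8996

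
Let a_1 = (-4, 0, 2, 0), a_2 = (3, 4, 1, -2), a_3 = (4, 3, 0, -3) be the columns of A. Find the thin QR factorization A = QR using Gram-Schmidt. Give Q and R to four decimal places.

a_1 = (-4, 0, 2, 0); ‖a_1‖ = 4.4721, so e_1 = (-0.8944, 0.0000, 0.4472, 0.0000).
e_1·a_2 = (-0.8944)·3 + 0.0000·4 + 0.4472·1 + 0.0000·(-2) = -2.2361.
u_2 = a_2 + 2.2361·e_1 = (1.0000, 4.0000, 2.0000, -2.0000).
‖u_2‖ = 5.0000, so e_2 = (0.2000, 0.8000, 0.4000, -0.4000).
e_1·a_3 = (-0.8944)·4 + 0.0000·3 + 0.4472·0 + 0.0000·(-3) = -3.5777; e_2·a_3 = 0.2000·4 + 0.8000·3 + 0.4000·0 + (-0.4000)·(-3) = 4.4000.
u_3 = a_3 + 3.5777·e_1 − 4.4000·e_2 = (-0.0800, -0.5200, -0.1600, -1.2400).
‖u_3‖ = 1.3565, so e_3 = (-0.0590, -0.3833, -0.1180, -0.9141).

Q = [[-0.8944, 0.2000, -0.0590], [0.0000, 0.8000, -0.3833], [0.4472, 0.4000, -0.1180], [0.0000, -0.4000, -0.9141]], R = [[4.4721, -2.2361, -3.5777], [0.0000, 5.0000, 4.4000], [0.0000, 0.0000, 1.3565]]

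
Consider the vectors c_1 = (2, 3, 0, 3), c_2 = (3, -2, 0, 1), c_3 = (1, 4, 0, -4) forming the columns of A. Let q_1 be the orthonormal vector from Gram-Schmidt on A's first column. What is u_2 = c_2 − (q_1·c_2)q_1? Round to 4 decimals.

c_1 = (2, 3, 0, 3); ‖c_1‖ = 4.6904, so q_1 = (0.4264, 0.6396, 0.0000, 0.6396).
q_1·c_2 = 0.4264·3 + 0.6396·(-2) + 0.0000·0 + 0.6396·1 = 0.6396.
u_2 = c_2 − 0.6396·q_1 = (2.7273, -2.4091, 0.0000, 0.5909).

u_2 = (2.7273, -2.4091, 0.0000, 0.5909)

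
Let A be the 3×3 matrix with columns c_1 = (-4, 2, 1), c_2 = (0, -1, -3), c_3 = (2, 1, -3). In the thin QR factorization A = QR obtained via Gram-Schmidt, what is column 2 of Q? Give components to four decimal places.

c_1 = (-4, 2, 1); ‖c_1‖ = 4.5826, so e_1 = (-0.8729, 0.4364, 0.2182).
e_1·c_2 = (-0.8729)·0 + 0.4364·(-1) + 0.2182·(-3) = -1.0911.
u_2 = c_2 + 1.0911·e_1 = (-0.9524, -0.5238, -2.7619).
‖u_2‖ = 2.9681, so e_2 = (-0.3209, -0.1765, -0.9305).

e_2 = (-0.3209, -0.1765, -0.9305)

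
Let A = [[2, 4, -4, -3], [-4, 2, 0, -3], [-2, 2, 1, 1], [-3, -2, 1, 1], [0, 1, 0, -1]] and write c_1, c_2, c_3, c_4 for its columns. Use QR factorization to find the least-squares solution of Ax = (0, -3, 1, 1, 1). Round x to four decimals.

c_1 = (2, -4, -2, -3, 0); ‖c_1‖ = 5.7446, so q_1 = (0.3482, -0.6963, -0.3482, -0.5222, 0.0000).
q_1·c_2 = 0.3482·4 + (-0.6963)·2 + (-0.3482)·2 + (-0.5222)·(-2) + 0.0000·1 = 0.3482.
u_2 = c_2 − 0.3482·q_1 = (3.8788, 2.2424, 2.1212, -1.8182, 1.0000).
‖u_2‖ = 5.3739, so q_2 = (0.7218, 0.4173, 0.3947, -0.3383, 0.1861).
q_1·c_3 = 0.3482·(-4) + (-0.6963)·0 + (-0.3482)·1 + (-0.5222)·1 + 0.0000·0 = -2.2630; q_2·c_3 = 0.7218·(-4) + 0.4173·0 + 0.3947·1 + (-0.3383)·1 + 0.1861·0 = -2.8307.
u_3 = c_3 + 2.2630·q_1 + 2.8307·q_2 = (-1.1689, -0.3945, 1.3295, -1.1396, 0.5268).
‖u_3‖ = 2.2058, so q_3 = (-0.5299, -0.1789, 0.6027, -0.5166, 0.2388).
q_1·c_4 = 0.3482·(-3) + (-0.6963)·(-3) + (-0.3482)·1 + (-0.5222)·1 + 0.0000·(-1) = 0.1741; q_2·c_4 = 0.7218·(-3) + 0.4173·(-3) + 0.3947·1 + (-0.3383)·1 + 0.1861·(-1) = -3.5469; q_3·c_4 = (-0.5299)·(-3) + (-0.1789)·(-3) + 0.6027·1 + (-0.5166)·1 + 0.2388·(-1) = 1.9737.
u_4 = c_4 − 0.1741·q_1 + 3.5469·q_2 − 1.9737·q_3 = (0.5454, -1.0457, 1.2711, 0.9105, -0.8113).
‖u_4‖ = 2.1199, so q_4 = (0.2573, -0.4933, 0.5996, 0.4295, -0.3827).
Qᵀb = (1.2185, -1.0094, 0.8615, 2.1263).
Back-substitute: x_4 = 2.1263/2.1199 = 1.0030.
x_3 = (0.8615 − 1.9737·1.0030)/2.2058 = -0.5069.
x_2 = (-1.0094 + 2.8307·(-0.5069) + 3.5469·1.0030)/5.3739 = 0.2072.
x_1 = (1.2185 − 0.3482·0.2072 + 2.2630·(-0.5069) − 0.1741·1.0030)/5.7446 = -0.0305.

x = (-0.0305, 0.2072, -0.5069, 1.0030)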